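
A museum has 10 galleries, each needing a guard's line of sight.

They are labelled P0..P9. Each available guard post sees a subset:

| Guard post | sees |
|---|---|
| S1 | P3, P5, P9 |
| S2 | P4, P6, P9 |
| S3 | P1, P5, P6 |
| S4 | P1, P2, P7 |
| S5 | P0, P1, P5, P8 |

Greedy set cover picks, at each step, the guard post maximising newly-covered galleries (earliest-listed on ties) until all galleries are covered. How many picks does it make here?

Greedy: pick S5 (covers 4 new) → pick S2 (covers 3 new) → pick S4 (covers 2 new) → pick S1 (covers 1 new). Total picks: 4.

4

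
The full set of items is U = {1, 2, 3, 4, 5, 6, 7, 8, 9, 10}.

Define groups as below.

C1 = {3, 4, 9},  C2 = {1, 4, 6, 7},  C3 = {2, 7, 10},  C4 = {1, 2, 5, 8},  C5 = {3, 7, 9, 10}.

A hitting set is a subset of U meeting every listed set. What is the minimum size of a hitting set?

Take H = {4, 7, 8}. Each listed group contains at least one of these, so H is a hitting set of size 3.
No choice of 2 items meets every group, so 3 is the minimum.

3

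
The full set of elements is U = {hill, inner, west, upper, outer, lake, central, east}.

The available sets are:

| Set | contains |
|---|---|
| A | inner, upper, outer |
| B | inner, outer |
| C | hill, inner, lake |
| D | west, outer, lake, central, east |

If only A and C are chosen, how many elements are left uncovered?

Union of A, C = {hill, inner, upper, outer, lake}.
Not covered: west, central, east — 3 elements.

3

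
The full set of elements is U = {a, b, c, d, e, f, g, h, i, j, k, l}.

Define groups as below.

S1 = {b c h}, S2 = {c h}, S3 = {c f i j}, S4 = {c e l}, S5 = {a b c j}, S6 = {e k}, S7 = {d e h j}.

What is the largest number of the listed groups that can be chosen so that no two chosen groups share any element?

2

S1, S6 are pairwise disjoint (S1={b,c,h}; S6={e,k}).
Every remaining group overlaps one of these, and no 3 of the listed groups are pairwise disjoint, so 2 is the maximum.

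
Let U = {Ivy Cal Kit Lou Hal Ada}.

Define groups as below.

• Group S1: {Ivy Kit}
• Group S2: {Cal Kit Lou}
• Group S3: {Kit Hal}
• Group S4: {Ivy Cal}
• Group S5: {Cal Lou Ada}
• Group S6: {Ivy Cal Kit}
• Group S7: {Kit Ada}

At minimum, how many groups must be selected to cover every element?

Take {S3, S4, S5}. Their union is {Ivy, Cal, Kit, Lou, Hal, Ada}, which is all 6 elements.
Only S3 contains Hal, so S3 is forced; the remaining 4 elements need at least 2 more groups (each remaining group adds at most 3) — so at least 3 groups are needed, and 3 is optimal.

3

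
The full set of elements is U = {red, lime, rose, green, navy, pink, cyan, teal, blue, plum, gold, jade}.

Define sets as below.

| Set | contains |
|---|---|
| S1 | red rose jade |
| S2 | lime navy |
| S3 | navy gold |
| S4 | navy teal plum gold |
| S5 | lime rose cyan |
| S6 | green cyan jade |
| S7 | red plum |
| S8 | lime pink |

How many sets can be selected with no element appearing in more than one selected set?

4

S3, S6, S7, S8 are pairwise disjoint (S3={navy,gold}; S6={green,cyan,jade}; S7={red,plum}; S8={lime,pink}).
Every remaining set overlaps one of these, and no 5 of the listed sets are pairwise disjoint, so 4 is the maximum.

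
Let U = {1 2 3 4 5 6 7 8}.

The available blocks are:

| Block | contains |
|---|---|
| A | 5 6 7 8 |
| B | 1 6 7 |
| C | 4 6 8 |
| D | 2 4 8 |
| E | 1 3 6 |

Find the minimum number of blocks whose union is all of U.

3

A and D and E together: A ∪ D ∪ E = {1, 2, 3, 4, 5, 6, 7, 8} — every point is covered.
Only D contains 2, so D is forced; the remaining 5 points need at least 2 more blocks (each remaining block adds at most 3) — so at least 3 blocks are needed, and 3 is optimal.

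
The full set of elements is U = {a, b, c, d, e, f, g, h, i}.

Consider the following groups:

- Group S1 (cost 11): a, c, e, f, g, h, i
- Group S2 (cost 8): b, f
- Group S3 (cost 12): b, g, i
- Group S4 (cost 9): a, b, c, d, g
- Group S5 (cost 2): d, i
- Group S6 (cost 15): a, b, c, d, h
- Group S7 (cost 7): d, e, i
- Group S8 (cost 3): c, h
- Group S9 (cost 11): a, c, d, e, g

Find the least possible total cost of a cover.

20

S1, S4 together cover every element (S1 ∪ S4 = {a, b, c, d, e, f, g, h, i}); total cost 11 + 9 = 20.
The greedy pick S5, S8, S1, S2 costs 24; no covering selection beats 20.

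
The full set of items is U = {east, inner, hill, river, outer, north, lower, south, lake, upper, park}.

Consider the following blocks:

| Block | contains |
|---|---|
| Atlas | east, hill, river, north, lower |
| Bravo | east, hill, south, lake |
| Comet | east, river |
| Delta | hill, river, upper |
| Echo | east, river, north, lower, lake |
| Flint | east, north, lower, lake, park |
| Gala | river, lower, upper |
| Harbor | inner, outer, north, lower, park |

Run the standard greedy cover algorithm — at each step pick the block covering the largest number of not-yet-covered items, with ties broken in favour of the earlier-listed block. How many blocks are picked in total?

Greedy: pick Atlas (covers 5 new) → pick Harbor (covers 3 new) → pick Bravo (covers 2 new) → pick Delta (covers 1 new). Total picks: 4.
(The true minimum cover uses only 3 blocks, so greedy is not optimal here.)

4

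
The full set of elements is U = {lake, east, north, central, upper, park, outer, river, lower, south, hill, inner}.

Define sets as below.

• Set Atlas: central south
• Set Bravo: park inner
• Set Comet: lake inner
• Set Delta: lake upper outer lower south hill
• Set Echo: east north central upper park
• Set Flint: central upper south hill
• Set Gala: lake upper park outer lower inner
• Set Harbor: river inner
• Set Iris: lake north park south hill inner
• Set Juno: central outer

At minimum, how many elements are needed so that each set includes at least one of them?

3

H = {central, lower, inner} meets every set (each contains at least one member of H), and |H| = 3.
No choice of 2 elements meets every set, so 3 is the minimum.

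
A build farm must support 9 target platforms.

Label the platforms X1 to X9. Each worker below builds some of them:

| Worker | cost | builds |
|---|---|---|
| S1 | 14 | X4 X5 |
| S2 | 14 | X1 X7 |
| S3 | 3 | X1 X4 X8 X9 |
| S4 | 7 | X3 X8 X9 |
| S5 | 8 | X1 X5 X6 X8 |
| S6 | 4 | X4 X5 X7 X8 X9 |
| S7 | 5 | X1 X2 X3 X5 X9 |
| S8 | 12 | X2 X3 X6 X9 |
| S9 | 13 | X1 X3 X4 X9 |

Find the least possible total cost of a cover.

S5, S6, S7 together cover every platform (S5 ∪ S6 ∪ S7 = {X1, X2, X3, X4, X5, X6, X7, X8, X9}); total cost 8 + 4 + 5 = 17.
The greedy pick S3, S7, S6, S5 costs 20; no covering selection beats 17.

17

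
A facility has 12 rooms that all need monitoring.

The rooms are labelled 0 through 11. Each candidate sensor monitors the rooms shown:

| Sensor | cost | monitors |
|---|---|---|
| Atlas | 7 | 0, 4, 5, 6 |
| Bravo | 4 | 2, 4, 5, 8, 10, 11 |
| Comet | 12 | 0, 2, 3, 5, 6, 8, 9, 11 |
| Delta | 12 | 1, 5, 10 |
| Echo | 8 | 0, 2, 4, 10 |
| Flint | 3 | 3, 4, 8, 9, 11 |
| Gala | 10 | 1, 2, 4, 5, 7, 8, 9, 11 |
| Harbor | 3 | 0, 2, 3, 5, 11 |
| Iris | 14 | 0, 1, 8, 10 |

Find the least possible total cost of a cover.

Atlas, Bravo, Flint, Gala together cover every room (Atlas ∪ Bravo ∪ Flint ∪ Gala = {0, 1, 2, 3, 4, 5, 6, 7, 8, 9, 10, 11}); total cost 7 + 4 + 3 + 10 = 24.
The greedy pick Flint, Harbor, Bravo, Gala, Atlas costs 27; no covering selection beats 24.

24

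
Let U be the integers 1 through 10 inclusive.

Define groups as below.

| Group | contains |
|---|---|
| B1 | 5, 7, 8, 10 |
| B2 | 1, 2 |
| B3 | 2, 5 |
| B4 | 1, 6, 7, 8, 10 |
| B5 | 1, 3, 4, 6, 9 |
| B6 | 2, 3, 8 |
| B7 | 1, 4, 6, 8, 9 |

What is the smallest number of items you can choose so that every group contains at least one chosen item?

H = {1, 5, 8} meets every group (each contains at least one member of H), and |H| = 3.
No choice of 2 items meets every group, so 3 is the minimum.

3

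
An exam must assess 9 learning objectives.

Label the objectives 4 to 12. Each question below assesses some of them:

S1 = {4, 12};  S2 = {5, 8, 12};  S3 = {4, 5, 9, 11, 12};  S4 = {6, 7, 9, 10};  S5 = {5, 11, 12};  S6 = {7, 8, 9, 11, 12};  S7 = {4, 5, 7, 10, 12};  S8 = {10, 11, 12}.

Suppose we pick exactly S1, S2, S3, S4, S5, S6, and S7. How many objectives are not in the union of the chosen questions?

0

Union of S1, S2, S3, S4, S5, S6, S7 = {4, 5, 6, 7, 8, 9, 10, 11, 12} — that's every objective, so 0 are uncovered.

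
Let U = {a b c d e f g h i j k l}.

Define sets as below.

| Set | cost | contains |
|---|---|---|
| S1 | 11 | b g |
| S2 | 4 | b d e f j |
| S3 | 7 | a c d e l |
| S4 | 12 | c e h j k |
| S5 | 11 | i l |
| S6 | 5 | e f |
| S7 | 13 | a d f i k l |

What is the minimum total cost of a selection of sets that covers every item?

S1, S4, S7 together cover every item (S1 ∪ S4 ∪ S7 = {a, b, c, d, e, f, g, h, i, j, k, l}); total cost 11 + 12 + 13 = 36.
The greedy pick S2, S3, S4, S1, S5 costs 45; no covering selection beats 36.

36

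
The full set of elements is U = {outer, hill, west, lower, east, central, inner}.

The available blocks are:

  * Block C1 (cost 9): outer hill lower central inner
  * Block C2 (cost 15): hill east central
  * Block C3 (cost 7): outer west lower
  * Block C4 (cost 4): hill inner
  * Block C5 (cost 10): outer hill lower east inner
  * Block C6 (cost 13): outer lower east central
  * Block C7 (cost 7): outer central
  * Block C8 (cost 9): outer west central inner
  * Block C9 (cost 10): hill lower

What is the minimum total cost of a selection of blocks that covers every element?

C5, C8 together cover every element (C5 ∪ C8 = {outer, hill, west, lower, east, central, inner}); total cost 10 + 9 = 19.
The greedy pick C1, C3, C5 costs 26; no covering selection beats 19.

19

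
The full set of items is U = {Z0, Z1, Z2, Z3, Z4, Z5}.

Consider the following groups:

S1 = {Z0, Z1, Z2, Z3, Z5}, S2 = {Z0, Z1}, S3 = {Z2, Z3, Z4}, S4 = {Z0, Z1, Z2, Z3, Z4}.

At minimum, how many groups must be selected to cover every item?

Take {S1, S4}. Their union is {Z0, Z1, Z2, Z3, Z4, Z5}, which is all 6 items.
No single group has all 6 items (the largest, S1, has 5), so 2 is optimal.

2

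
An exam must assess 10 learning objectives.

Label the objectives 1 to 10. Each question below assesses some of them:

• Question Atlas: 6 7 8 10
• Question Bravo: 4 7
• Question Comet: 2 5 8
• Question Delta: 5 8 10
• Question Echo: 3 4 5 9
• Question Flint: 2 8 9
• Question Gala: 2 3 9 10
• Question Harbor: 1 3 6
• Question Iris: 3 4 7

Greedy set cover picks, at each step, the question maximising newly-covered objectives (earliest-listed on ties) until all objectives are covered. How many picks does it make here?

4

Greedy: pick Atlas (covers 4 new) → pick Echo (covers 4 new) → pick Comet (covers 1 new) → pick Harbor (covers 1 new). Total picks: 4.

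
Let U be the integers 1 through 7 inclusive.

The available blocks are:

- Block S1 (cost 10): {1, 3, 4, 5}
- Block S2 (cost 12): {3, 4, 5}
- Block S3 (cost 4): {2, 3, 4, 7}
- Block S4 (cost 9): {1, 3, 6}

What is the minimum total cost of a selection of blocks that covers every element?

23

S1, S3, S4 together cover every element (S1 ∪ S3 ∪ S4 = {1, 2, 3, 4, 5, 6, 7}); total cost 10 + 4 + 9 = 23.
No covering selection has total cost below 23.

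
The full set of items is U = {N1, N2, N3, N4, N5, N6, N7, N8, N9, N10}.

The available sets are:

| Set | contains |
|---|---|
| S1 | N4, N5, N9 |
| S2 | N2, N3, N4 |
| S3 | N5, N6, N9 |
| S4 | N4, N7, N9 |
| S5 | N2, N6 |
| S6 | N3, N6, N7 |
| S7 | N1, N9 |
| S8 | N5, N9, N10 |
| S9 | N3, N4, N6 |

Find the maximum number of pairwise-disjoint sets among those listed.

S2, S8 are pairwise disjoint (S2={N2,N3,N4}; S8={N5,N9,N10}).
Every remaining set overlaps one of these, and no 3 of the listed sets are pairwise disjoint, so 2 is the maximum.

2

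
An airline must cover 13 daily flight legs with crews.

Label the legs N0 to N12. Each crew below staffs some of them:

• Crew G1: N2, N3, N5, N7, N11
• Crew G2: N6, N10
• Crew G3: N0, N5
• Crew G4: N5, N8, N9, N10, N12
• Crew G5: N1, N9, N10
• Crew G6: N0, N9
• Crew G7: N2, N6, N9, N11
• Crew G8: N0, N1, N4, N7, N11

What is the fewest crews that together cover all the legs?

Take {G1, G2, G4, G8}. Their union is {N0, N1, N2, N3, N4, N5, N6, N7, N8, N9, N10, N11, N12}, which is all 13 legs.
No 3 of the 8 crews cover everything (all 56 combinations miss at least one leg), so 4 is optimal.

4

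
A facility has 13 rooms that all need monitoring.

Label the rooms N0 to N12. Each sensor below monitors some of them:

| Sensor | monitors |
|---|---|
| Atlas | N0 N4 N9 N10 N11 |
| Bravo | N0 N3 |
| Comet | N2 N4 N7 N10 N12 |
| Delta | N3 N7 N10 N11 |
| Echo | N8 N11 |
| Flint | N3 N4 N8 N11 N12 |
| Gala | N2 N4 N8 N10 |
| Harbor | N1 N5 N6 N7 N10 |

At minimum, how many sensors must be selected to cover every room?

4

Take {Atlas, Comet, Flint, Harbor}. Their union is {N0, N1, N2, N3, N4, N5, N6, N7, N8, N9, N10, N11, N12}, which is all 13 rooms.
No 3 of the 8 sensors cover everything (all 56 combinations miss at least one room), so 4 is optimal.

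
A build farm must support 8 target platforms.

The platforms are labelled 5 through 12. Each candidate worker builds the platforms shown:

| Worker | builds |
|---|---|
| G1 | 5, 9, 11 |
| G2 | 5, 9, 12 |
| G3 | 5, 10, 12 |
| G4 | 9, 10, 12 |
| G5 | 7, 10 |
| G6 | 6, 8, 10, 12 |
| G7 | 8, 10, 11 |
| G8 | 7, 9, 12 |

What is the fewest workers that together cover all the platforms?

3

G1 and G5 and G6 together: G1 ∪ G5 ∪ G6 = {5, 6, 7, 8, 9, 10, 11, 12} — every platform is covered.
Only G6 contains 6, so G6 is forced; the remaining 4 platforms need at least 2 more workers (each remaining worker adds at most 3) — so at least 3 workers are needed, and 3 is optimal.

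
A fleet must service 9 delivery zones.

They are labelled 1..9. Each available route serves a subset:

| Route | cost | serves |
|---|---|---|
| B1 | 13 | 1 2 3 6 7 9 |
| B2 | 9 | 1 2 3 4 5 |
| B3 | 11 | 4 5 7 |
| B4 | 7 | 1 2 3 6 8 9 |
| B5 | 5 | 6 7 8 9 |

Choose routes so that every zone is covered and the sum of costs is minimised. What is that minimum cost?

14

B2, B5 together cover every zone (B2 ∪ B5 = {1, 2, 3, 4, 5, 6, 7, 8, 9}); total cost 9 + 5 = 14.
The greedy pick B4, B3 costs 18; no covering selection beats 14.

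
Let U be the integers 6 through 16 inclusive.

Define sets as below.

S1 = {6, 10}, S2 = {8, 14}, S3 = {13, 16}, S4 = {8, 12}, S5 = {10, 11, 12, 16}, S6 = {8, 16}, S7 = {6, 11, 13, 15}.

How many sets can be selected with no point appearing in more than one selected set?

S1, S2, S3 are pairwise disjoint (S1={6,10}; S2={8,14}; S3={13,16}).
Every remaining set overlaps one of these, and no 4 of the listed sets are pairwise disjoint, so 3 is the maximum.

3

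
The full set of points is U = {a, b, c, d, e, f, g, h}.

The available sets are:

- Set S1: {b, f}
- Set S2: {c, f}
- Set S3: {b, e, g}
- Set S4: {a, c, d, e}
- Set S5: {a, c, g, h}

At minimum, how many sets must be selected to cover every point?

3

Take {S1, S4, S5}. Their union is {a, b, c, d, e, f, g, h}, which is all 8 points.
Only S4 contains d, so S4 is forced; the remaining 4 points need at least 2 more sets (each remaining set adds at most 2) — so at least 3 sets are needed, and 3 is optimal.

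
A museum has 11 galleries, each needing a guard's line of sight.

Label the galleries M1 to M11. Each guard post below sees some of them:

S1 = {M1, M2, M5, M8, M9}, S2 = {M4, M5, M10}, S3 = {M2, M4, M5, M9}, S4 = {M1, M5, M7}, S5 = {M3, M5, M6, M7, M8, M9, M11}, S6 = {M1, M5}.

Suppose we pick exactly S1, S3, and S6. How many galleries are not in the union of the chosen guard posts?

Union of S1, S3, S6 = {M1, M2, M4, M5, M8, M9}.
Not covered: M3, M6, M7, M10, M11 — 5 galleries.

5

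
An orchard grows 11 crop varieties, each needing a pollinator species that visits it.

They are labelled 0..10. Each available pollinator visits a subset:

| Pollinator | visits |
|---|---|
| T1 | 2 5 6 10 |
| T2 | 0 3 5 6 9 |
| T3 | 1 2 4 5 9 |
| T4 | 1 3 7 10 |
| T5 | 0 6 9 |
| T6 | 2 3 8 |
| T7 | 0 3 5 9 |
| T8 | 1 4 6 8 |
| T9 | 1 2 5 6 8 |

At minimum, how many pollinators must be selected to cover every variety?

T1 and T4 and T7 and T8 together: T1 ∪ T4 ∪ T7 ∪ T8 = {0, 1, 2, 3, 4, 5, 6, 7, 8, 9, 10} — every variety is covered.
No 3 of the 9 pollinators cover everything (all 84 combinations miss at least one variety), so 4 is optimal.

4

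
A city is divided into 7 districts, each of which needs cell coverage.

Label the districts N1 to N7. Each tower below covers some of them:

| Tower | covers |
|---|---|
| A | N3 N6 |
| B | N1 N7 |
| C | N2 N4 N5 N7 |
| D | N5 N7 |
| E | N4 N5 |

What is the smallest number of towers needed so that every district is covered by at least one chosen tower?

A and B and C together: A ∪ B ∪ C = {N1, N2, N3, N4, N5, N6, N7} — every district is covered.
Only B contains N1, so B is forced; the remaining 5 districts need at least 2 more towers (each remaining tower adds at most 3) — so at least 3 towers are needed, and 3 is optimal.

3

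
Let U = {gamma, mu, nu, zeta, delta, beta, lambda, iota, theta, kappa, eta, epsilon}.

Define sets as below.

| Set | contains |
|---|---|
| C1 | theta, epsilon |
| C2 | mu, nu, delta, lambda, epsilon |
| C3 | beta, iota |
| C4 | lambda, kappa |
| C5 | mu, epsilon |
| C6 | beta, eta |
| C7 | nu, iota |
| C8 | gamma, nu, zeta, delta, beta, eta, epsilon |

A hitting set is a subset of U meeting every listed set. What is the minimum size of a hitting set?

The 4 items {iota, kappa, eta, epsilon} hit every set.
The sets C1, C4, C6, C7 are pairwise disjoint, so any hitting set needs a separate item for each — at least 4. Hence 4 is optimal.

4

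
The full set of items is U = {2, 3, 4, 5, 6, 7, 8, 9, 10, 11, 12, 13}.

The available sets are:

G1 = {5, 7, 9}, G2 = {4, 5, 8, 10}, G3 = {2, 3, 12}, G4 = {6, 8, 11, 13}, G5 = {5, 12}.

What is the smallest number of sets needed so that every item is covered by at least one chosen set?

Take {G1, G2, G3, G4}. Their union is {2, 3, 4, 5, 6, 7, 8, 9, 10, 11, 12, 13}, which is all 12 items.
Only G3 contains 2, so G3 is forced; the remaining 9 items need at least 3 more sets (each remaining set adds at most 4) — so at least 4 sets are needed, and 4 is optimal.

4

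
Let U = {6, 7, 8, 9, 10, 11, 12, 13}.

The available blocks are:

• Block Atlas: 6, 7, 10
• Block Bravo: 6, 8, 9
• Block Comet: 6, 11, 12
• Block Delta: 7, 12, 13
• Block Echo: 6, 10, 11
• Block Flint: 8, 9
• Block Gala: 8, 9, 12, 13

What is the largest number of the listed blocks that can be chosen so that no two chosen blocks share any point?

3

Delta, Echo, Flint are pairwise disjoint (Delta={7,12,13}; Echo={6,10,11}; Flint={8,9}).
Every remaining block overlaps one of these, and no 4 of the listed blocks are pairwise disjoint, so 3 is the maximum.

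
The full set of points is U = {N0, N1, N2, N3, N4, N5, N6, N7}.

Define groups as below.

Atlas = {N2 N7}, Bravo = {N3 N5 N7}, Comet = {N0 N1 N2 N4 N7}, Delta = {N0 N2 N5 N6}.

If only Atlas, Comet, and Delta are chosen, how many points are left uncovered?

1

Union of Atlas, Comet, Delta = {N0, N1, N2, N4, N5, N6, N7}.
Not covered: N3 — 1 point.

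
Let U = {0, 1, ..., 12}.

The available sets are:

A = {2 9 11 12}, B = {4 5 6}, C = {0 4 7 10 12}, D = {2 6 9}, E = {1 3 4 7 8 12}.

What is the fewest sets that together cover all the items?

4

A, B, C, and E cover everything between them: the union {0, 1, 2, 3, 4, 5, 6, 7, 8, 9, 10, 11, 12} is all of U.
Only C contains 0, so C is forced; the remaining 8 items need at least 3 more sets (each remaining set adds at most 3) — so at least 4 sets are needed, and 4 is optimal.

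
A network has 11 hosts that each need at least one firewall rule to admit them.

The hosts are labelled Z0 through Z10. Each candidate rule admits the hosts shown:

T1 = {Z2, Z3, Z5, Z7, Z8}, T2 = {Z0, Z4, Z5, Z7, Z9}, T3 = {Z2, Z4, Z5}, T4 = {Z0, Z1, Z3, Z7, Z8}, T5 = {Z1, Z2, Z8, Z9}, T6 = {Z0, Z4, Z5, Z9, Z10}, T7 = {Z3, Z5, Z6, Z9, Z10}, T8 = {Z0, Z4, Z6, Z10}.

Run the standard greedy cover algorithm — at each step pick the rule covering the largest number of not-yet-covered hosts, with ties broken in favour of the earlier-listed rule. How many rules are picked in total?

Greedy: pick T1 (covers 5 new) → pick T6 (covers 4 new) → pick T4 (covers 1 new) → pick T7 (covers 1 new). Total picks: 4.
(The true minimum cover uses only 3 rules, so greedy is not optimal here.)

4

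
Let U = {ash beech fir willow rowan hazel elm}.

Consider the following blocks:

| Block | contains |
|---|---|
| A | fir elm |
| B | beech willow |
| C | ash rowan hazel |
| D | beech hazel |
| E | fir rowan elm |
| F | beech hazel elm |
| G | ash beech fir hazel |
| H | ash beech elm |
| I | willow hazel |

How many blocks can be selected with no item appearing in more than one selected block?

3

A, B, C are pairwise disjoint (A={fir,elm}; B={beech,willow}; C={ash,rowan,hazel}).
Every remaining block overlaps one of these, and no 4 of the listed blocks are pairwise disjoint, so 3 is the maximum.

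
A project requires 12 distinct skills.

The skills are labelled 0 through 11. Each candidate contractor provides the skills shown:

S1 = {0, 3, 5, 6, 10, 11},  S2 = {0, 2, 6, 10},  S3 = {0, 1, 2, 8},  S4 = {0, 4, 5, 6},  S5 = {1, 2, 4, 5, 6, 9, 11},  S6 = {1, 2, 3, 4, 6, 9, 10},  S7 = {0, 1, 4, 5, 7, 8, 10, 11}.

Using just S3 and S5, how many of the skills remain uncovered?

Union of S3, S5 = {0, 1, 2, 4, 5, 6, 8, 9, 11}.
Not covered: 3, 7, 10 — 3 skills.

3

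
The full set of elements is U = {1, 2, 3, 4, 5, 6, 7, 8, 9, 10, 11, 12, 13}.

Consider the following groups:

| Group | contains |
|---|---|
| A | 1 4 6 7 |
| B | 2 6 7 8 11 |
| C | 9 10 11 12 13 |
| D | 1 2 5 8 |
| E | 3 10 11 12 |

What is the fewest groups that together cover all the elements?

A, C, D, and E cover everything between them: the union {1, 2, 3, 4, 5, 6, 7, 8, 9, 10, 11, 12, 13} is all of U.
Only E contains 3, so E is forced; the remaining 9 elements need at least 3 more groups (each remaining group adds at most 4) — so at least 4 groups are needed, and 4 is optimal.

4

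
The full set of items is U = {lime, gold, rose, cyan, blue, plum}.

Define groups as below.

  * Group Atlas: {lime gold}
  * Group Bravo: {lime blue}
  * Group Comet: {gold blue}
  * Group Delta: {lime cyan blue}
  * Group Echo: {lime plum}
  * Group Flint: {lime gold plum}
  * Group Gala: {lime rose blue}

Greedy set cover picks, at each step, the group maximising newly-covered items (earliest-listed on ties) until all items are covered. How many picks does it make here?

Greedy: pick Delta (covers 3 new) → pick Flint (covers 2 new) → pick Gala (covers 1 new). Total picks: 3.

3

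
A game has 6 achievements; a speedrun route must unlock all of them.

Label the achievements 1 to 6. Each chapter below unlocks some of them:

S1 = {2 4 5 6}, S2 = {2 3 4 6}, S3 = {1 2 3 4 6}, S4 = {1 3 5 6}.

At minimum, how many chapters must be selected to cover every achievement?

Take {S2, S4}. Their union is {1, 2, 3, 4, 5, 6}, which is all 6 achievements.
No single chapter has all 6 achievements (the largest, S3, has 5), so 2 is optimal.

2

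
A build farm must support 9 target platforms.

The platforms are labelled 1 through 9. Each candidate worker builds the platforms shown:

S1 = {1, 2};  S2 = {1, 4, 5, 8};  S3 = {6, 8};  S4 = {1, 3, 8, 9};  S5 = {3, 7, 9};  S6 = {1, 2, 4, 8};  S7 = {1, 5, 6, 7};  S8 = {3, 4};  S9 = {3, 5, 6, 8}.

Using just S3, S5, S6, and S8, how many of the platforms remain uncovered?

Union of S3, S5, S6, S8 = {1, 2, 3, 4, 6, 7, 8, 9}.
Not covered: 5 — 1 platform.

1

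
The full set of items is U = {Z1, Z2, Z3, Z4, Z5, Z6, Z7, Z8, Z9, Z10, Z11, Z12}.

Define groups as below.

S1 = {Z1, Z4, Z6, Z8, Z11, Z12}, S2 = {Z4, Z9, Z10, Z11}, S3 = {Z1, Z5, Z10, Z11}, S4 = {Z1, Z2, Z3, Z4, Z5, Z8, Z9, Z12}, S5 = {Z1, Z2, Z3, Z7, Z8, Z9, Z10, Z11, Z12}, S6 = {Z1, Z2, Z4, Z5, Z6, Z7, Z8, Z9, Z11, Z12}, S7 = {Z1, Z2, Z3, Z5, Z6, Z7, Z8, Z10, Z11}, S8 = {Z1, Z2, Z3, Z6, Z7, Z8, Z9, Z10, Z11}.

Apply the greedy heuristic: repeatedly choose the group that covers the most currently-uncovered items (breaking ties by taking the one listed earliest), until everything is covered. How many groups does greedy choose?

Greedy: pick S6 (covers 10 new) → pick S5 (covers 2 new). Total picks: 2.

2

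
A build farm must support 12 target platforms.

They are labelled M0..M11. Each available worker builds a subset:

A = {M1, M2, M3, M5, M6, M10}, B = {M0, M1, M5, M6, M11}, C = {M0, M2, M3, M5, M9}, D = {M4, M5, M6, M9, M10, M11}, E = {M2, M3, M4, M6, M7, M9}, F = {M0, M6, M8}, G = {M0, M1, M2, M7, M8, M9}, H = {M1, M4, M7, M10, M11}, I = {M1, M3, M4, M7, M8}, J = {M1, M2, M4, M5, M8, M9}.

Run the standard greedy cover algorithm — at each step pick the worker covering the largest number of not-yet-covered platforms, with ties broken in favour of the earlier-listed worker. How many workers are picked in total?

Greedy: pick A (covers 6 new) → pick G (covers 4 new) → pick D (covers 2 new). Total picks: 3.

3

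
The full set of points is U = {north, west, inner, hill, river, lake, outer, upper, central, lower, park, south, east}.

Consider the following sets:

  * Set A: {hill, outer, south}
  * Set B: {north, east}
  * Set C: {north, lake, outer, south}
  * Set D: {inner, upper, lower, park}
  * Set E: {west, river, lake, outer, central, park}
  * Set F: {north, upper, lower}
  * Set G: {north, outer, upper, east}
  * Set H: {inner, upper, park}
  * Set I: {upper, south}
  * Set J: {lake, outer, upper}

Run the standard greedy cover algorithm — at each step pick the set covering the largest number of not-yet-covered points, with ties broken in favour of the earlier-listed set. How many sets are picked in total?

4

Greedy: pick E (covers 6 new) → pick D (covers 3 new) → pick A (covers 2 new) → pick B (covers 2 new). Total picks: 4.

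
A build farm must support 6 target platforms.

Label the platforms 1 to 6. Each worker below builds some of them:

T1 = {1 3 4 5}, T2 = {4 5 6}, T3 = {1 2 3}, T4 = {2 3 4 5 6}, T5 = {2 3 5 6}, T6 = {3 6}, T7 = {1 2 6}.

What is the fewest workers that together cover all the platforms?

2

T1 and T5 together: T1 ∪ T5 = {1, 2, 3, 4, 5, 6} — every platform is covered.
No single worker has all 6 platforms (the largest, T4, has 5), so 2 is optimal.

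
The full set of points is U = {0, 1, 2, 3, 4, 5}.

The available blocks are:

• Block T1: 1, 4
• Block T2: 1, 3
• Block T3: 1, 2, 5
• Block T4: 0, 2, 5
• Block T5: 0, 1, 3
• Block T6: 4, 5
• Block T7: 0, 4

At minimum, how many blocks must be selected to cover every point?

3

T2 and T4 and T6 together: T2 ∪ T4 ∪ T6 = {0, 1, 2, 3, 4, 5} — every point is covered.
No 2 of the 7 blocks cover everything (all 21 combinations miss at least one point), so 3 is optimal.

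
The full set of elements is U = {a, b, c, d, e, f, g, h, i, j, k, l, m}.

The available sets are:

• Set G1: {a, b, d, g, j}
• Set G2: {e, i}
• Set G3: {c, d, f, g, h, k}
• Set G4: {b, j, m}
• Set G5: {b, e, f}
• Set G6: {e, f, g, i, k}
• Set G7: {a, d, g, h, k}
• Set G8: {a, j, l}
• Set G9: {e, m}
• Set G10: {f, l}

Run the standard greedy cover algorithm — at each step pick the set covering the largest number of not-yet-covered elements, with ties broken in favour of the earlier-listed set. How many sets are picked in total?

5

Greedy: pick G3 (covers 6 new) → pick G1 (covers 3 new) → pick G2 (covers 2 new) → pick G4 (covers 1 new) → pick G8 (covers 1 new). Total picks: 5.
(The true minimum cover uses only 4 sets, so greedy is not optimal here.)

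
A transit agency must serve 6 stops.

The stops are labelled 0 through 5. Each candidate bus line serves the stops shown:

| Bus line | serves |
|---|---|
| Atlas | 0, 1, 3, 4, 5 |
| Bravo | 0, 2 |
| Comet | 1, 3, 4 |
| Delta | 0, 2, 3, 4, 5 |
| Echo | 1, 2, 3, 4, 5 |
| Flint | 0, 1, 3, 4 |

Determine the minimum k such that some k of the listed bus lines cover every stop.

2

Take {Atlas, Delta}. Their union is {0, 1, 2, 3, 4, 5}, which is all 6 stops.
No single bus line has all 6 stops (the largest, Atlas, has 5), so 2 is optimal.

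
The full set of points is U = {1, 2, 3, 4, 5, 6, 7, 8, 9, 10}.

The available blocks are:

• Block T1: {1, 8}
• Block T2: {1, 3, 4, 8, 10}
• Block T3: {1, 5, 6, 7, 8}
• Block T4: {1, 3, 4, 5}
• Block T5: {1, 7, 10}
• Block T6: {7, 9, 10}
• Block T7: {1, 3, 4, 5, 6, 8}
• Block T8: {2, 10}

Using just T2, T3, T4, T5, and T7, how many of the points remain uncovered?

Union of T2, T3, T4, T5, T7 = {1, 3, 4, 5, 6, 7, 8, 10}.
Not covered: 2, 9 — 2 points.

2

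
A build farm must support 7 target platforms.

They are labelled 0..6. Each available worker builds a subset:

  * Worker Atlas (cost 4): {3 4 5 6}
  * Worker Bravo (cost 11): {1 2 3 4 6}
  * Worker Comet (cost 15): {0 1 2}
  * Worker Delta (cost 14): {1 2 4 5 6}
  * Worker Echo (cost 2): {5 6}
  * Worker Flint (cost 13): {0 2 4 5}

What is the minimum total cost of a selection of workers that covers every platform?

19

Atlas, Comet together cover every platform (Atlas ∪ Comet = {0, 1, 2, 3, 4, 5, 6}); total cost 4 + 15 = 19.
No covering selection has total cost below 19.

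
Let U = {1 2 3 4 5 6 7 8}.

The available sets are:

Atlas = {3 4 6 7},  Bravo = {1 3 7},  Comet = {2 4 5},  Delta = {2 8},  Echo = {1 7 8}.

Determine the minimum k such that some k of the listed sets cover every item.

3

Atlas, Comet, and Echo cover everything between them: the union {1, 2, 3, 4, 5, 6, 7, 8} is all of U.
Only Comet contains 5, so Comet is forced; the remaining 5 items need at least 2 more sets (each remaining set adds at most 3) — so at least 3 sets are needed, and 3 is optimal.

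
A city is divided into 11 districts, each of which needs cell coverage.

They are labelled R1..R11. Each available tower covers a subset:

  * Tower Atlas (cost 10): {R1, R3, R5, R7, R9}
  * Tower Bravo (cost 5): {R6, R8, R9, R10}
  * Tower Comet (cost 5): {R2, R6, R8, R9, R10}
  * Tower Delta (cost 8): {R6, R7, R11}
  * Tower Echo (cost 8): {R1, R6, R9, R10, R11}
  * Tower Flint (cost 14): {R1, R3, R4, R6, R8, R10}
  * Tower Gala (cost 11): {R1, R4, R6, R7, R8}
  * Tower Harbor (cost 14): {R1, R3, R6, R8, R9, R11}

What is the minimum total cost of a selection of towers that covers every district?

34

Atlas, Comet, Echo, Gala together cover every district (Atlas ∪ Comet ∪ Echo ∪ Gala = {R1, R2, R3, R4, R5, R6, R7, R8, R9, R10, R11}); total cost 10 + 5 + 8 + 11 = 34.
No covering selection has total cost below 34.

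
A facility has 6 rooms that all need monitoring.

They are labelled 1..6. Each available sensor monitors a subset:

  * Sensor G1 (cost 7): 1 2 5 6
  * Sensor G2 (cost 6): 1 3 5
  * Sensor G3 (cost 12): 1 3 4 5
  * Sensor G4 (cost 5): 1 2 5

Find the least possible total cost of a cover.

19

G1, G3 together cover every room (G1 ∪ G3 = {1, 2, 3, 4, 5, 6}); total cost 7 + 12 = 19.
The greedy pick G4, G2, G1, G3 costs 30; no covering selection beats 19.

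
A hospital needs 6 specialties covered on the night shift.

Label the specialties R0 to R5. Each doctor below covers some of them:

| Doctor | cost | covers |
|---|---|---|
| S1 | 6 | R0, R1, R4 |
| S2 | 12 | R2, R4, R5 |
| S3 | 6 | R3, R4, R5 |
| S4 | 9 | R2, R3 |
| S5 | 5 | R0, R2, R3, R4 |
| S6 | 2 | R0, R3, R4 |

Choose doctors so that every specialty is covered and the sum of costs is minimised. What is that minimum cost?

17

S1, S3, S5 together cover every specialty (S1 ∪ S3 ∪ S5 = {R0, R1, R2, R3, R4, R5}); total cost 6 + 6 + 5 = 17.
The greedy pick S6, S5, S1, S3 costs 19; no covering selection beats 17.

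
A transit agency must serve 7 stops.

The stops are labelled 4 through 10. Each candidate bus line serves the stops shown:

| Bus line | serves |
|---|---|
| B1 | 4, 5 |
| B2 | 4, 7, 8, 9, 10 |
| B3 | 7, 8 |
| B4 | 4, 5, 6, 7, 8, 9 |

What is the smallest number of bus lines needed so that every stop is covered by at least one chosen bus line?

2

B2 and B4 together: B2 ∪ B4 = {4, 5, 6, 7, 8, 9, 10} — every stop is covered.
No single bus line has all 7 stops (the largest, B4, has 6), so 2 is optimal.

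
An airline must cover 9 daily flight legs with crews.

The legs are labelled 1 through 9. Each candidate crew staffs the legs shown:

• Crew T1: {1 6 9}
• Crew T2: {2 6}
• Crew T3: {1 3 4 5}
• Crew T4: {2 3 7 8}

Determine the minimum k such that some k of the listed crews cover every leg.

3

T1 and T3 and T4 together: T1 ∪ T3 ∪ T4 = {1, 2, 3, 4, 5, 6, 7, 8, 9} — every leg is covered.
Each crew has at most 4 legs, and 2·4 = 8 < 9 — so at least 3 crews are needed, and 3 is optimal.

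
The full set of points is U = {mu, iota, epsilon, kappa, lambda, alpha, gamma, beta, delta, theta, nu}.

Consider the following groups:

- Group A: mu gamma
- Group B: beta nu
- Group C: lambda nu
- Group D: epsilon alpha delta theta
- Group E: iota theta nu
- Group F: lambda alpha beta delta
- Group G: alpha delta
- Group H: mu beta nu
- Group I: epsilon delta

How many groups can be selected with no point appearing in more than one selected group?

3

A, B, D are pairwise disjoint (A={mu,gamma}; B={beta,nu}; D={epsilon,alpha,delta,theta}).
Every remaining group overlaps one of these, and no 4 of the listed groups are pairwise disjoint, so 3 is the maximum.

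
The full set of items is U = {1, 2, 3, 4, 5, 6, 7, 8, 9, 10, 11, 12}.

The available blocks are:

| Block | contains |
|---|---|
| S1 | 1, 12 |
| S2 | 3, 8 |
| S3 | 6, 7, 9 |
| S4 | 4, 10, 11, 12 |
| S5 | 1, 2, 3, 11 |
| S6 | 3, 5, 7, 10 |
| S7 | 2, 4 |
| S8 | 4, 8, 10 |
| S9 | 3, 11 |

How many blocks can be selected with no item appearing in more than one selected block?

S1, S3, S8, S9 are pairwise disjoint (S1={1,12}; S3={6,7,9}; S8={4,8,10}; S9={3,11}).
Every remaining block overlaps one of these, and no 5 of the listed blocks are pairwise disjoint, so 4 is the maximum.

4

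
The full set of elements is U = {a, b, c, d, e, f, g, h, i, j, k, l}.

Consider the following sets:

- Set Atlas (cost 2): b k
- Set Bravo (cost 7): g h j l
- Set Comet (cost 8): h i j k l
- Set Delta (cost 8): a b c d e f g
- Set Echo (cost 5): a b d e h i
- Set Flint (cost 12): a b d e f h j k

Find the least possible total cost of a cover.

16

Comet, Delta together cover every element (Comet ∪ Delta = {a, b, c, d, e, f, g, h, i, j, k, l}); total cost 8 + 8 = 16.
The greedy pick Echo, Atlas, Bravo, Delta costs 22; no covering selection beats 16.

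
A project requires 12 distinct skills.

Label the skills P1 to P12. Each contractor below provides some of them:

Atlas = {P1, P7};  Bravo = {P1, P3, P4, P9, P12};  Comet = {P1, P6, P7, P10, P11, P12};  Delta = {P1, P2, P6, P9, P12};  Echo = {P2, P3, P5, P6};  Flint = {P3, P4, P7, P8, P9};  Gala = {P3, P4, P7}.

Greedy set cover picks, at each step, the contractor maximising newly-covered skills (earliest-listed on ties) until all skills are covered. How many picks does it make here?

Greedy: pick Comet (covers 6 new) → pick Flint (covers 4 new) → pick Echo (covers 2 new). Total picks: 3.

3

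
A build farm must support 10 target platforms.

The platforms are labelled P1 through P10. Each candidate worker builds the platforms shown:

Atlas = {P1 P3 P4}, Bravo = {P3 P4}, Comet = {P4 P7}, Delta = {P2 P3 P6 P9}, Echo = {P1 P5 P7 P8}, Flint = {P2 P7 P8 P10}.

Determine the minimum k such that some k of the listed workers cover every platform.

Comet and Delta and Echo and Flint together: Comet ∪ Delta ∪ Echo ∪ Flint = {P1, P2, P3, P4, P5, P6, P7, P8, P9, P10} — every platform is covered.
No 3 of the 6 workers cover everything (all 20 combinations miss at least one platform), so 4 is optimal.

4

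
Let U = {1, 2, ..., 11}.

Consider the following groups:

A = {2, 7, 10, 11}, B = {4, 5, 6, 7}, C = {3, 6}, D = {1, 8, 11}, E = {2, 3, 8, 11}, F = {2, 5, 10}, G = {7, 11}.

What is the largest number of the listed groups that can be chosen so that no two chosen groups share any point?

C, F, G are pairwise disjoint (C={3,6}; F={2,5,10}; G={7,11}).
Every remaining group overlaps one of these, and no 4 of the listed groups are pairwise disjoint, so 3 is the maximum.

3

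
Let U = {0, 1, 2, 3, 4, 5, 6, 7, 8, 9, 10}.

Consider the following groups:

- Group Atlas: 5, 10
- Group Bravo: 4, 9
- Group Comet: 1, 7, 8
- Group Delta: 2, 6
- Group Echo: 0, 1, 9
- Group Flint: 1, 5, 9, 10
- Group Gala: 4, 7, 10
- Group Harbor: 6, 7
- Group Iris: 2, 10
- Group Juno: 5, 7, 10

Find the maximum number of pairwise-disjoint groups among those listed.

4

Atlas, Bravo, Comet, Delta are pairwise disjoint (Atlas={5,10}; Bravo={4,9}; Comet={1,7,8}; Delta={2,6}).
Every remaining group overlaps one of these, and no 5 of the listed groups are pairwise disjoint, so 4 is the maximum.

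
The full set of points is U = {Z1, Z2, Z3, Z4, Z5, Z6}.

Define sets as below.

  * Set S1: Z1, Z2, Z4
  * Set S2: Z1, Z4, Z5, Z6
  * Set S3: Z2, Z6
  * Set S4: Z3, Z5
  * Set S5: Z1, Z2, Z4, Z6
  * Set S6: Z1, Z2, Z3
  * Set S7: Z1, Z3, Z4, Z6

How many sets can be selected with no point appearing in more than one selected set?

S3, S4 are pairwise disjoint (S3={Z2,Z6}; S4={Z3,Z5}).
Every remaining set overlaps one of these, and no 3 of the listed sets are pairwise disjoint, so 2 is the maximum.

2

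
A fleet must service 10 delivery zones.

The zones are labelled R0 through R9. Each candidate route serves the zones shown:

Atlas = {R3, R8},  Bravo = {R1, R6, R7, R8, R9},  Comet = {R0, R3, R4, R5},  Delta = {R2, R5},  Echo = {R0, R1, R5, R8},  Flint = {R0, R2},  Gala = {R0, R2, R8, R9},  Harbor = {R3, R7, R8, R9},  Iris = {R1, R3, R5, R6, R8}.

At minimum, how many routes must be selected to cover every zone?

Bravo and Comet and Flint together: Bravo ∪ Comet ∪ Flint = {R0, R1, R2, R3, R4, R5, R6, R7, R8, R9} — every zone is covered.
Only Comet contains R4, so Comet is forced; the remaining 6 zones need at least 2 more routes (each remaining route adds at most 5) — so at least 3 routes are needed, and 3 is optimal.

3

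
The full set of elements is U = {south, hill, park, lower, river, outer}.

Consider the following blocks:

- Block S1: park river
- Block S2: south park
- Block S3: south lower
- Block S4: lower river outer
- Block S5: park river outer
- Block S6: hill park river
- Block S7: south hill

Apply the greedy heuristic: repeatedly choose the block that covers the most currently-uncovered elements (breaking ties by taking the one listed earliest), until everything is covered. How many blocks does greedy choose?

Greedy: pick S4 (covers 3 new) → pick S2 (covers 2 new) → pick S6 (covers 1 new). Total picks: 3.

3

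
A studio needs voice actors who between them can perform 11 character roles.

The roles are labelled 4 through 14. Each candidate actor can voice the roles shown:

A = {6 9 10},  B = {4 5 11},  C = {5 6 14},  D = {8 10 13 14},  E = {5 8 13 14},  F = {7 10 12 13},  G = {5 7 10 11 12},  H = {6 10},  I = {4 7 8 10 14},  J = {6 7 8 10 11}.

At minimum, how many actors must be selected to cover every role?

4

A and F and G and I together: A ∪ F ∪ G ∪ I = {4, 5, 6, 7, 8, 9, 10, 11, 12, 13, 14} — every role is covered.
No 3 of the 10 actors cover everything (all 120 combinations miss at least one role), so 4 is optimal.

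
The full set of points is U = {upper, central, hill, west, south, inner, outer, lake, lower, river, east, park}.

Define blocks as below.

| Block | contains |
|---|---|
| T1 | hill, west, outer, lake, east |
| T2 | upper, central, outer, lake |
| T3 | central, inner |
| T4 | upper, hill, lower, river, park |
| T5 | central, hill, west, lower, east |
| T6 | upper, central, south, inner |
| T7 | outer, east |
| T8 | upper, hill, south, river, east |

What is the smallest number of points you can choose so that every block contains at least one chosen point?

The 3 points {central, outer, river} hit every block.
The blocks T3, T4, T7 are pairwise disjoint, so any hitting set needs a separate point for each — at least 3. Hence 3 is optimal.

3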